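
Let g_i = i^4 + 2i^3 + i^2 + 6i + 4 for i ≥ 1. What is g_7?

3182

g_7 = 1·7^4 + 2·7^3 + 1·7^2 + 6·7 + 4 = 3182.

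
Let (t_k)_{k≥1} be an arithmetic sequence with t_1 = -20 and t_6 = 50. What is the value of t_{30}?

Common difference d = (50 - (-20)) / (6 - 1) = 14.
t_k = -20 + (k - 1)·14.
t_{30} = -20 + 29·14 = 386.

386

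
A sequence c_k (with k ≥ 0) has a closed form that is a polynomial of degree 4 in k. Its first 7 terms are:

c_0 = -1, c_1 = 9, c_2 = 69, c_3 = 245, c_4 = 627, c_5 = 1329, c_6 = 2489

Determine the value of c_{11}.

1st diffs: 10, 60, 176, 382, 702, 1160.
2nd diffs: 50, 116, 206, 320, 458.
3rd diffs: 66, 90, 114, 138.
4th diffs: 24, 24, 24 (constant).
Newton forward-difference form: c_k = -1 + 10·C(k,1) + 50·C(k,2) + 66·C(k,3) + 24·C(k,4).
At k = 11: k = 11, so c_{11} = -1 + 110 + 2750 + 10890 + 7920 = 21669.

21669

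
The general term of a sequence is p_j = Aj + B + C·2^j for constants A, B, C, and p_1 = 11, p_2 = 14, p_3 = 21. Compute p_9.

1023

Write the equations: A + B + 2C = 11; 2A + B + 4C = 14; 3A + B + 8C = 21.
Subtracting the first from the second: A + 2C = 3.
Subtracting the second from the third: A + 4C = 7.
Solving: C = 2, A = -1, then B = 8.
Hence p_9 = -1·9 + 8 + 2·512 = 1023.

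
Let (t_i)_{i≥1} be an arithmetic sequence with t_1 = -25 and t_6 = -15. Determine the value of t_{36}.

45

Common difference d = (-15 - (-25)) / (6 - 1) = 2.
t_i = -25 + (i - 1)·2.
t_{36} = -25 + 35·2 = 45.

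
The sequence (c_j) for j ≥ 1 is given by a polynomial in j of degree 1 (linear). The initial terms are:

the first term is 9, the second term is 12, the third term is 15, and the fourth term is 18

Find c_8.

1st diffs: 3, 3, 3 (constant).
So c_j = 3j + 6.
Evaluating at j = 8 gives c_8 = 30.

30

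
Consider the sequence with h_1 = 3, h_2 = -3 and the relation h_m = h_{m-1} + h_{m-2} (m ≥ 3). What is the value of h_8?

-15

Compute successive terms:
h_3 = 0, h_4 = -3, h_5 = -3, h_6 = -6, h_7 = -9, h_8 = -15.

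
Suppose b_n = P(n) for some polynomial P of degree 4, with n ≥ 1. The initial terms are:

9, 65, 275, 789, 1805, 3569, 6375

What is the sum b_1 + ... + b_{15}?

1st diffs: 56, 210, 514, 1016, 1764, 2806.
2nd diffs: 154, 304, 502, 748, 1042.
3rd diffs: 150, 198, 246, 294.
4th diffs: 48, 48, 48 (constant).
Newton forward-difference form: b_n = 9 + 56·C(n-1,1) + 154·C(n-1,2) + 150·C(n-1,3) + 48·C(n-1,4).
Continuing: …, 10565, 16529, 24705, 35579, …, b_{15} = 117455.
Summing n = 1..15 (15 terms) gives 424979.

424979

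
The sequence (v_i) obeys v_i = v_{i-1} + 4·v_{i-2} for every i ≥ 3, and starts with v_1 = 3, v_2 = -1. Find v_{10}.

4127

Applying the relation repeatedly:
v_3 = 11; v_4 = 7; v_5 = 51; v_6 = 79; v_7 = 283; v_8 = 599; v_9 = 1731; v_{10} = 4127.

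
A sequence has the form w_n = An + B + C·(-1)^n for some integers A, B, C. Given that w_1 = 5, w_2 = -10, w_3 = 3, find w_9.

-3

At n = 1, 2, 3: A + B - C = 5; 2A + B + C = -10; 3A + B - C = 3.
Subtracting the first from the second: A + 2C = -15.
Subtracting the second from the third: A - 2C = 13.
Solving: C = -7, A = -1, then B = -1.
So w_n = -1·n + (-1) + (-7)·(-1)^n; at n=9 this is -3.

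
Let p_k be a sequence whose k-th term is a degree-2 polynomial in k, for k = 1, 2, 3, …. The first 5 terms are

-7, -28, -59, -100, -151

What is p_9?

-455

1st diffs: -21, -31, -41, -51.
2nd diffs: -10, -10, -10 (constant).
So p_k = -5k^2 - 6k + 4.
Evaluating at k = 9 gives p_9 = -455.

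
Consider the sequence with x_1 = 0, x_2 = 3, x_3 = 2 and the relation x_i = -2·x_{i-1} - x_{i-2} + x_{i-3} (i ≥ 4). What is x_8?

x_4 = -7;  x_5 = 15;  x_6 = -21;  x_7 = 20;  x_8 = -4.

-4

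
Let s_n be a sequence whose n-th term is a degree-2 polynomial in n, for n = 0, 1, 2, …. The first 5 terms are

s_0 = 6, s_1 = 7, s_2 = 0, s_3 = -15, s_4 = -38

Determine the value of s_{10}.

-344

1st diffs: 1, -7, -15, -23.
2nd diffs: -8, -8, -8 (constant).
Newton forward-difference form: s_n = 6 + 1·C(n,1) + (-8)·C(n,2).
At n = 10: n = 10, so s_{10} = 6 + 10 - 360 = -344.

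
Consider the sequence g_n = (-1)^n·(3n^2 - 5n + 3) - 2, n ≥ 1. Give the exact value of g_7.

-117

(-1)^7 = -1; 3n^2 - 5n + 3 at n=7 is 115; so g_7 = -117.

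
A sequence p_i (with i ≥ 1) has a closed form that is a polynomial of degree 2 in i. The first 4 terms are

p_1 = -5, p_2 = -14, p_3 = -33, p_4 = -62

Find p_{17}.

1st diffs: -9, -19, -29.
2nd diffs: -10, -10 (constant).
Newton forward-difference form: p_i = -5 + (-9)·C(i-1,1) + (-10)·C(i-1,2).
At i = 17: i-1 = 16, so p_{17} = -5 - 144 - 1200 = -1349.

-1349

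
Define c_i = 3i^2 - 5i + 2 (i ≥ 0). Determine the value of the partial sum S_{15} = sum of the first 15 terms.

Over i = 0..14: Σi = 105, Σi² = 1015.
Total = (3)·1015 + (-5)·105 + (2)·15 = 2550.

2550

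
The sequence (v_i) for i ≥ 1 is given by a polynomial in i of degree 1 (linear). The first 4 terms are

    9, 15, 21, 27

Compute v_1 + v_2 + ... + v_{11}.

1st diffs: 6, 6, 6 (constant).
So v_i = 6i + 3.
Continuing: …, 33, 39, 45, 51, …, v_{11} = 69.
Summing i = 1..11 (11 terms) gives 429.

429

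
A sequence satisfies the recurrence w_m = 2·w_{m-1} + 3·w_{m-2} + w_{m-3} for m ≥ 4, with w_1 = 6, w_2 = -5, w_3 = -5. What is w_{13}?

Applying the relation repeatedly:
w_4 = -19;  w_5 = -58;  w_6 = -178;  w_7 = -549;  w_8 = -1690;  w_9 = -5205;  w_{10} = -16029;  w_{11} = -49363;  w_{12} = -152018;  w_{13} = -468154.

-468154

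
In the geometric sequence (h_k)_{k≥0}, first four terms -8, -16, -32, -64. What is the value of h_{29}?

-4294967296

Common ratio r = 2.
h_k = (-8)·2^(k-0).
h_{29} = (-8)·2^29 = -4294967296.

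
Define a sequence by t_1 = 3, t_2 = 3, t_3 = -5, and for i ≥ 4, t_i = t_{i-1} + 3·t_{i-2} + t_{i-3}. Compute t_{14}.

Step forward from the initial values:
t_4 = 7, t_5 = -5, t_6 = 11, …, t_{11} = 331, t_{12} = 823, t_{13} = 1963, t_{14} = 4763.

4763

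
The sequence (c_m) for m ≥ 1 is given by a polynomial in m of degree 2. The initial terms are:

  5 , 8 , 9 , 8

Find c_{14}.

1st diffs: 3, 1, -1.
2nd diffs: -2, -2 (constant).
Newton forward-difference form: c_m = 5 + 3·C(m-1,1) + (-2)·C(m-1,2).
At m = 14: m-1 = 13, so c_{14} = 5 + 39 - 156 = -112.

-112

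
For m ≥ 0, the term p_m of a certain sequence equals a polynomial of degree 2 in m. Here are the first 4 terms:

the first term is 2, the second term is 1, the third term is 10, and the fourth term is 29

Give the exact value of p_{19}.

1st diffs: -1, 9, 19.
2nd diffs: 10, 10 (constant).
So p_m = 5m^2 - 6m + 2.
Evaluating at m = 19 gives p_{19} = 1693.

1693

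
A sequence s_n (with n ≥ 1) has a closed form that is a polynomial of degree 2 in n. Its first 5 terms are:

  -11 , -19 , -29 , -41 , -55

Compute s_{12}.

1st diffs: -8, -10, -12, -14.
2nd diffs: -2, -2, -2 (constant).
So s_n = -n^2 - 5n - 5.
Evaluating at n = 12 gives s_{12} = -209.

-209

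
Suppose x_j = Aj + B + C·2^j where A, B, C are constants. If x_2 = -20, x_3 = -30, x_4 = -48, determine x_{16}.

-131112

The three given values yield: 2A + B + 4C = -20; 3A + B + 8C = -30; 4A + B + 16C = -48.
Subtracting the first from the second: A + 4C = -10.
Subtracting the second from the third: A + 8C = -18.
Solving: C = -2, A = -2, then B = -8.
So x_j = -2·j + (-8) + (-2)·2^j; at j=16 this is -131112.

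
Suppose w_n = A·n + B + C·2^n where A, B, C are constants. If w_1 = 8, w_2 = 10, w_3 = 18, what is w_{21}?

6291378

Plug in n = 1, 2, 3: A + B + 2C = 8; 2A + B + 4C = 10; 3A + B + 8C = 18.
Subtracting the first from the second: A + 2C = 2.
Subtracting the second from the third: A + 4C = 8.
Solving: C = 3, A = -4, then B = 6.
So w_n = -4·n + 6 + 3·2^n; at n=21 this is 6291378.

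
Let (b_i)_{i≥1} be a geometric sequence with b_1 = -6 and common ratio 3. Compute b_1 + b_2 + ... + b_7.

b_i = (-6)·3^(i-1).
S = (-6)·(3^7 - 1)/(3 - 1) = (-6)·(2187 - 1)/(2) = -6558.

-6558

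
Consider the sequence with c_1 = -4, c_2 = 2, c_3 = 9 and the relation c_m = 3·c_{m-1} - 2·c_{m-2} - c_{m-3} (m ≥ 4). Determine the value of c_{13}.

-3224

Step forward from the initial values:
c_4 = 27, c_5 = 61, c_6 = 120, c_7 = 211, c_8 = 332, c_9 = 454, c_{10} = 487, c_{11} = 221, c_{12} = -765, c_{13} = -3224.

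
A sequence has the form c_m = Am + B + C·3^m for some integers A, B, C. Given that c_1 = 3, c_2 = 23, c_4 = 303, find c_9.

Write the equations: A + B + 3C = 3; 2A + B + 9C = 23; 4A + B + 81C = 303.
Subtracting the first from the second: A + 6C = 20.
Subtracting the second from the third: 2A + 72C = 280.
Solving: C = 4, A = -4, then B = -5.
Therefore c_9 = -36 + (-5) + 4·19683 = 78691.

78691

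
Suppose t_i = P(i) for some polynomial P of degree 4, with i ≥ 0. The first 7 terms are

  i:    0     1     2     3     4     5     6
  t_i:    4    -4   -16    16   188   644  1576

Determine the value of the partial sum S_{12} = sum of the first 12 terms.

60416

1st diffs: -8, -12, 32, 172, 456, 932.
2nd diffs: -4, 44, 140, 284, 476.
3rd diffs: 48, 96, 144, 192.
4th diffs: 48, 48, 48 (constant).
Newton forward-difference form: t_i = 4 + (-8)·C(i,1) + (-4)·C(i,2) + 48·C(i,3) + 48·C(i,4).
Continuing: …, 3224, 5876, 9868, 15584, …, t_{11} = 23456.
Summing i = 0..11 (12 terms) gives 60416.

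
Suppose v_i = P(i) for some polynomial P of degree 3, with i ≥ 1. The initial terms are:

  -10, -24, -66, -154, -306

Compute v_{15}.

1st diffs: -14, -42, -88, -152.
2nd diffs: -28, -46, -64.
3rd diffs: -18, -18 (constant).
Newton forward-difference form: v_i = -10 + (-14)·C(i-1,1) + (-28)·C(i-1,2) + (-18)·C(i-1,3).
At i = 15: i-1 = 14, so v_{15} = -10 - 196 - 2548 - 6552 = -9306.

-9306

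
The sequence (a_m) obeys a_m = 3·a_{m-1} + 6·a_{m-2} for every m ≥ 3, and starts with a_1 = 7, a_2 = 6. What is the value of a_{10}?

Step forward from the initial values:
a_3 = 60; a_4 = 216; a_5 = 1008; a_6 = 4320; a_7 = 19008; a_8 = 82944; a_9 = 362880; a_{10} = 1586304.

1586304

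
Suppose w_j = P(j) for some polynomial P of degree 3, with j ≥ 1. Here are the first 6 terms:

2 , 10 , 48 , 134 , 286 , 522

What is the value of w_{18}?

1st diffs: 8, 38, 86, 152, 236.
2nd diffs: 30, 48, 66, 84.
3rd diffs: 18, 18, 18 (constant).
Newton forward-difference form: w_j = 2 + 8·C(j-1,1) + 30·C(j-1,2) + 18·C(j-1,3).
At j = 18: j-1 = 17, so w_{18} = 2 + 136 + 4080 + 12240 = 16458.

16458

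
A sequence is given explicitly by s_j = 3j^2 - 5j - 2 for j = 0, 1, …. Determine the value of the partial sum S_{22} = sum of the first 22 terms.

Over j = 0..21: Σj = 231, Σj² = 3311.
Total = (3)·3311 + (-5)·231 + (-2)·22 = 8734.

8734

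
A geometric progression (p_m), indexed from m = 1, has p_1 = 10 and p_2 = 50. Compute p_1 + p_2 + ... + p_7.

Common ratio r = 5.
p_m = 10·5^(m-1).
S = 10·(5^7 - 1)/(5 - 1) = 10·(78125 - 1)/(4) = 195310.

195310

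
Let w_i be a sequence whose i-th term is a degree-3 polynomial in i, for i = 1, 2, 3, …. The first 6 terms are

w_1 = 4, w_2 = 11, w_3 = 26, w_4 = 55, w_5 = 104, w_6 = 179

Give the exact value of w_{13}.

1st diffs: 7, 15, 29, 49, 75.
2nd diffs: 8, 14, 20, 26.
3rd diffs: 6, 6, 6 (constant).
Newton forward-difference form: w_i = 4 + 7·C(i-1,1) + 8·C(i-1,2) + 6·C(i-1,3).
At i = 13: i-1 = 12, so w_{13} = 4 + 84 + 528 + 1320 = 1936.

1936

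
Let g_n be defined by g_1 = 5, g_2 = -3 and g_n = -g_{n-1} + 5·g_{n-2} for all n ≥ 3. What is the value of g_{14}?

Step forward from the initial values:
g_3 = 28, g_4 = -43, g_5 = 183, …, g_{11} = 75723, g_{12} = -207638, g_{13} = 586253, g_{14} = -1624443.

-1624443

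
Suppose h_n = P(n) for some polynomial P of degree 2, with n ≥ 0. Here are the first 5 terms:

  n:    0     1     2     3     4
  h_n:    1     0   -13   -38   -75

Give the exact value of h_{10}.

-549

1st diffs: -1, -13, -25, -37.
2nd diffs: -12, -12, -12 (constant).
So h_n = -6n^2 + 5n + 1.
Evaluating at n = 10 gives h_{10} = -549.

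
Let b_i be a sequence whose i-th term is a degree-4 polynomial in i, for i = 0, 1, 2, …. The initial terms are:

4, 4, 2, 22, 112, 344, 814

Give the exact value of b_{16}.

1st diffs: 0, -2, 20, 90, 232, 470.
2nd diffs: -2, 22, 70, 142, 238.
3rd diffs: 24, 48, 72, 96.
4th diffs: 24, 24, 24 (constant).
Newton forward-difference form: b_i = 4 + (-2)·C(i,2) + 24·C(i,3) + 24·C(i,4).
At i = 16: i = 16, so b_{16} = 4 - 240 + 13440 + 43680 = 56884.

56884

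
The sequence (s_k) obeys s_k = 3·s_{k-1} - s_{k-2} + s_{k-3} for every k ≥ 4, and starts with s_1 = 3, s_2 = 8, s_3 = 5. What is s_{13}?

s_4 = 10; s_5 = 33; s_6 = 94; s_7 = 259; s_8 = 716; s_9 = 1983; s_{10} = 5492; s_{11} = 15209; s_{12} = 42118; s_{13} = 116637.

116637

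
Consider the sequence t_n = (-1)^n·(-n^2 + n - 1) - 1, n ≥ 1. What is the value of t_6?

-32

(-1)^6 = 1; -n^2 + n - 1 at n=6 is -31; so t_6 = -32.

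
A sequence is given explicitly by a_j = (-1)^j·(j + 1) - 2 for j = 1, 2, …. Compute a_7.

-10

(-1)^7 = -1; j + 1 at j=7 is 8; so a_7 = -10.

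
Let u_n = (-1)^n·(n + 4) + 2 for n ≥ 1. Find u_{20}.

26

(-1)^20 = 1; n + 4 at n=20 is 24; so u_{20} = 26.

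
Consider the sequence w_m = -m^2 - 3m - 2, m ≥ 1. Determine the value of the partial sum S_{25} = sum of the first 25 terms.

-6550

Over m = 1..25: Σm = 325, Σm² = 5525.
Total = (-1)·5525 + (-3)·325 + (-2)·25 = -6550.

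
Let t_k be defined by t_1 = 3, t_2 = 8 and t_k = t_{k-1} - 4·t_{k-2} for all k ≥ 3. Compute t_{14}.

-30724

Step forward from the initial values:
t_3 = -4, t_4 = -36, t_5 = -20, …, t_{11} = 4492, t_{12} = 4252, t_{13} = -13716, t_{14} = -30724.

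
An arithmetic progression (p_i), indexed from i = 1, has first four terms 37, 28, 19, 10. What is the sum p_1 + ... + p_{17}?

Common difference d = -9.
p_i = 37 + (i - 1)·(-9).
p_{17} = -107; S = 17·(37 + (-107))/2 = -595.

-595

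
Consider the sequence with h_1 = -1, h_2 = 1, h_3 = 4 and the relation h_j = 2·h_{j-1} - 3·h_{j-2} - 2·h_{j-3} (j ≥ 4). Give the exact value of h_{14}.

h_4 = 7; h_5 = 0; h_6 = -29; …; h_{11} = 904; h_{12} = -417; h_{13} = -4816; h_{14} = -10189.

-10189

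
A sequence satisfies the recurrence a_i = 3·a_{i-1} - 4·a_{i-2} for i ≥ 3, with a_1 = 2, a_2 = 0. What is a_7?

Iterate the recurrence:
a_3 = -8; a_4 = -24; a_5 = -40; a_6 = -24; a_7 = 88.

88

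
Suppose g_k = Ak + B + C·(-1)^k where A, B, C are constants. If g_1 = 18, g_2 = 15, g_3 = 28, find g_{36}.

The three given values yield: A + B - C = 18; 2A + B + C = 15; 3A + B - C = 28.
Subtracting the first from the second: A + 2C = -3.
Subtracting the second from the third: A - 2C = 13.
Solving: C = -4, A = 5, then B = 9.
Therefore g_{36} = 180 + 9 + (-4)·1 = 185.

185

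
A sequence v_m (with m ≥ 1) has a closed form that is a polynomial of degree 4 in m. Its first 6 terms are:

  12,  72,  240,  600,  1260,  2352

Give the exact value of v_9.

9900

1st diffs: 60, 168, 360, 660, 1092.
2nd diffs: 108, 192, 300, 432.
3rd diffs: 84, 108, 132.
4th diffs: 24, 24 (constant).
Newton forward-difference form: v_m = 12 + 60·C(m-1,1) + 108·C(m-1,2) + 84·C(m-1,3) + 24·C(m-1,4).
At m = 9: m-1 = 8, so v_9 = 12 + 480 + 3024 + 4704 + 1680 = 9900.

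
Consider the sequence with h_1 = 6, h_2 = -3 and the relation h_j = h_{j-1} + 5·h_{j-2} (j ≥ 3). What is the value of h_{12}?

132867

Compute successive terms:
h_3 = 27  h_4 = 12  h_5 = 147  h_6 = 207  h_7 = 942  h_8 = 1977  h_9 = 6687  h_{10} = 16572  h_{11} = 50007  h_{12} = 132867.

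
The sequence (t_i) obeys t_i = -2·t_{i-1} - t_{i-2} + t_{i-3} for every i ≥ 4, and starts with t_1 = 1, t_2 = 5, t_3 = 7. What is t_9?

-95

Applying the relation repeatedly:
t_4 = -18;  t_5 = 34;  t_6 = -43;  t_7 = 34;  t_8 = 9;  t_9 = -95.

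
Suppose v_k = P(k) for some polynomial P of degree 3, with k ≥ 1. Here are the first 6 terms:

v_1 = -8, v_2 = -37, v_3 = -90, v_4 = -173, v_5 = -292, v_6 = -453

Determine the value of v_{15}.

-4782

1st diffs: -29, -53, -83, -119, -161.
2nd diffs: -24, -30, -36, -42.
3rd diffs: -6, -6, -6 (constant).
Newton forward-difference form: v_k = -8 + (-29)·C(k-1,1) + (-24)·C(k-1,2) + (-6)·C(k-1,3).
At k = 15: k-1 = 14, so v_{15} = -8 - 406 - 2184 - 2184 = -4782.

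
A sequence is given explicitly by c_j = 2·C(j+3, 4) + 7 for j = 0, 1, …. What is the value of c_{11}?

2009

C(14, 4) = 1001, so c_{11} = 2009.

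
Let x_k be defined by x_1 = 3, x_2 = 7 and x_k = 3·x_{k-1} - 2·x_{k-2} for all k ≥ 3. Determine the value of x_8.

511

x_3 = 15  x_4 = 31  x_5 = 63  x_6 = 127  x_7 = 255  x_8 = 511.
(Characteristic roots are 2 and 1.)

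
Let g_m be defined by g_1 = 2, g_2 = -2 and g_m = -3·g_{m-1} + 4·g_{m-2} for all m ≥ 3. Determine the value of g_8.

-13106

Applying the relation repeatedly:
g_3 = 14  g_4 = -50  g_5 = 206  g_6 = -818  g_7 = 3278  g_8 = -13106.
(Characteristic roots are 1 and -4.)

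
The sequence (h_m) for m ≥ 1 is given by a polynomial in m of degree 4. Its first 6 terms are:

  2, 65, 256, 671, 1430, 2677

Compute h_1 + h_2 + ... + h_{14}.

196497

1st diffs: 63, 191, 415, 759, 1247.
2nd diffs: 128, 224, 344, 488.
3rd diffs: 96, 120, 144.
4th diffs: 24, 24 (constant).
So h_m = m^4 + 6m^3 + 3m^2 - 3m - 5.
Continuing: …, 4580, 7331, 11146, 16265, …, h_{14} = 55421.
Summing m = 1..14 (14 terms) gives 196497.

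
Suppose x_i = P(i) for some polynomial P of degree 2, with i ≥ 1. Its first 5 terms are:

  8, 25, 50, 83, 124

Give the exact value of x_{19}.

1538

1st diffs: 17, 25, 33, 41.
2nd diffs: 8, 8, 8 (constant).
So x_i = 4i^2 + 5i - 1.
Evaluating at i = 19 gives x_{19} = 1538.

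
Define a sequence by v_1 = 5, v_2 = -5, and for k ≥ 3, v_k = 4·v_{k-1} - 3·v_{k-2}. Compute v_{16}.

-71744525

Applying the relation repeatedly:
v_3 = -35, v_4 = -125, v_5 = -395, …, v_{13} = -2657195, v_{14} = -7971605, v_{15} = -23914835, v_{16} = -71744525.
(Characteristic roots are 3 and 1.)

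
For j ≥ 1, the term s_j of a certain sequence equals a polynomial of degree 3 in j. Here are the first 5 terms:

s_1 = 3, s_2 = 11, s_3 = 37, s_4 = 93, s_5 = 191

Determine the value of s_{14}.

4943

1st diffs: 8, 26, 56, 98.
2nd diffs: 18, 30, 42.
3rd diffs: 12, 12 (constant).
So s_j = 2j^3 - 3j^2 + 3j + 1.
Evaluating at j = 14 gives s_{14} = 4943.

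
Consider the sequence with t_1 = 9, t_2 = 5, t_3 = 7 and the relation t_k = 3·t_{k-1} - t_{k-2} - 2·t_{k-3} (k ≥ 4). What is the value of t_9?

Compute successive terms:
t_4 = -2  t_5 = -23  t_6 = -81  t_7 = -216  t_8 = -521  t_9 = -1185.

-1185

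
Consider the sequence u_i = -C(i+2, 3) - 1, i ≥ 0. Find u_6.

C(8, 3) = 56, so u_6 = -57.

-57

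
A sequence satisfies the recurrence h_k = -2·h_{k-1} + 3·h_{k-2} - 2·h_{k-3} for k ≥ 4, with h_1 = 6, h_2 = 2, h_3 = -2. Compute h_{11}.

-3410

h_4 = -2; h_5 = -6; h_6 = 10; h_7 = -34; h_8 = 110; h_9 = -342; h_{10} = 1082; h_{11} = -3410.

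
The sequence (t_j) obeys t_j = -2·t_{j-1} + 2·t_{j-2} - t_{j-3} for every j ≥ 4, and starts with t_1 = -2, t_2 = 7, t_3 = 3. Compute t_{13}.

-87186

t_4 = 10, t_5 = -21, t_6 = 59, t_7 = -170, t_8 = 479, t_9 = -1357, t_{10} = 3842, t_{11} = -10877, t_{12} = 30795, t_{13} = -87186.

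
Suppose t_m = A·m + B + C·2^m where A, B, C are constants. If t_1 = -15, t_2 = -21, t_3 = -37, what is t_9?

-2533

Plug in m = 1, 2, 3: A + B + 2C = -15; 2A + B + 4C = -21; 3A + B + 8C = -37.
Subtracting the first from the second: A + 2C = -6.
Subtracting the second from the third: A + 4C = -16.
Solving: C = -5, A = 4, then B = -9.
So t_m = 4·m + (-9) + (-5)·2^m; at m=9 this is -2533.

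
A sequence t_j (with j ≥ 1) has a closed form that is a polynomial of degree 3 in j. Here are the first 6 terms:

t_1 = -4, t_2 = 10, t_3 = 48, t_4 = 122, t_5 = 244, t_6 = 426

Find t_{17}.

1st diffs: 14, 38, 74, 122, 182.
2nd diffs: 24, 36, 48, 60.
3rd diffs: 12, 12, 12 (constant).
So t_j = 2j^3 - 6.
Evaluating at j = 17 gives t_{17} = 9820.

9820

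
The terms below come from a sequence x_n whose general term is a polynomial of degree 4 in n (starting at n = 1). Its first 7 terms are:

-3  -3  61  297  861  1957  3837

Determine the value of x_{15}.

93181

1st diffs: 0, 64, 236, 564, 1096, 1880.
2nd diffs: 64, 172, 328, 532, 784.
3rd diffs: 108, 156, 204, 252.
4th diffs: 48, 48, 48 (constant).
So x_n = 2n^4 - 2n^3 - 6n^2 + 2n + 1.
Evaluating at n = 15 gives x_{15} = 93181.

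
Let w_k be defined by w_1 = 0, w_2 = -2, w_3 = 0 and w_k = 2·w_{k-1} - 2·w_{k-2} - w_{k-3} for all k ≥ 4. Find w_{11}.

Step forward from the initial values:
w_4 = 4; w_5 = 10; w_6 = 12; w_7 = 0; w_8 = -34; w_9 = -80; w_{10} = -92; w_{11} = 10.

10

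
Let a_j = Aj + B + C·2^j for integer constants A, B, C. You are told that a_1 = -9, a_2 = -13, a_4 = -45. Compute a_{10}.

-3057

At j = 1, 2, 4: A + B + 2C = -9; 2A + B + 4C = -13; 4A + B + 16C = -45.
Subtracting the first from the second: A + 2C = -4.
Subtracting the second from the third: 2A + 12C = -32.
Solving: C = -3, A = 2, then B = -5.
So a_j = 2·j + (-5) + (-3)·2^j; at j=10 this is -3057.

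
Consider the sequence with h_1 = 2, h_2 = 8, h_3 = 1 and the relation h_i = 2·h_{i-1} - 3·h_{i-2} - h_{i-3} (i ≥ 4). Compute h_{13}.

-1979

Compute successive terms:
h_4 = -24; h_5 = -59; h_6 = -47; h_7 = 107; h_8 = 414; h_9 = 554; h_{10} = -241; h_{11} = -2558; h_{12} = -4947; h_{13} = -1979.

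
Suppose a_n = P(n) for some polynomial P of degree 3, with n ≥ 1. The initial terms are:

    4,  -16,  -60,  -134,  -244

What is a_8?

-850

1st diffs: -20, -44, -74, -110.
2nd diffs: -24, -30, -36.
3rd diffs: -6, -6 (constant).
Newton forward-difference form: a_n = 4 + (-20)·C(n-1,1) + (-24)·C(n-1,2) + (-6)·C(n-1,3).
At n = 8: n-1 = 7, so a_8 = 4 - 140 - 504 - 210 = -850.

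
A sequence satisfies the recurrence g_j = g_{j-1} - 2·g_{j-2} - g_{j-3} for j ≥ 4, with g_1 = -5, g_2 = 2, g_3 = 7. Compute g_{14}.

1145

g_4 = 8; g_5 = -8; g_6 = -31; …; g_{11} = -242; g_{12} = -472; g_{13} = -41; g_{14} = 1145.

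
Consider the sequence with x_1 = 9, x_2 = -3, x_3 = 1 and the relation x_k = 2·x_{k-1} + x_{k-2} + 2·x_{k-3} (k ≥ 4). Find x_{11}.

10689

Step forward from the initial values:
x_4 = 17;  x_5 = 29;  x_6 = 77;  x_7 = 217;  x_8 = 569;  x_9 = 1509;  x_{10} = 4021;  x_{11} = 10689.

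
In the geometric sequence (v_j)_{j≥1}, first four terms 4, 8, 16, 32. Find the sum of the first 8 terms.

Common ratio r = 2.
v_j = 4·2^(j-1).
S = 4·(2^8 - 1)/(2 - 1) = 4·(256 - 1)/(1) = 1020.

1020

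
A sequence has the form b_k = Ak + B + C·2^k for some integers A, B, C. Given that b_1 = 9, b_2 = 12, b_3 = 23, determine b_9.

Write the equations: A + B + 2C = 9; 2A + B + 4C = 12; 3A + B + 8C = 23.
Subtracting the first from the second: A + 2C = 3.
Subtracting the second from the third: A + 4C = 11.
Solving: C = 4, A = -5, then B = 6.
So b_k = -5·k + 6 + 4·2^k; at k=9 this is 2009.

2009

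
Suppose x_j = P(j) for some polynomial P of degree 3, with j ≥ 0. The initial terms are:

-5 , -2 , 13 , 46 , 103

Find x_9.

958

1st diffs: 3, 15, 33, 57.
2nd diffs: 12, 18, 24.
3rd diffs: 6, 6 (constant).
Newton forward-difference form: x_j = -5 + 3·C(j,1) + 12·C(j,2) + 6·C(j,3).
At j = 9: j = 9, so x_9 = -5 + 27 + 432 + 504 = 958.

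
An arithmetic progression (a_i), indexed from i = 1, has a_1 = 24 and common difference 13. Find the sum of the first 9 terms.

684

a_i = 24 + (i - 1)·13.
a_9 = 128; S = 9·(24 + 128)/2 = 684.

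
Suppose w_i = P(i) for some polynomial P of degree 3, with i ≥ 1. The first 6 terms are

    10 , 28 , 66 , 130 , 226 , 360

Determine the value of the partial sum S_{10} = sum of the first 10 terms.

4570

1st diffs: 18, 38, 64, 96, 134.
2nd diffs: 20, 26, 32, 38.
3rd diffs: 6, 6, 6 (constant).
So w_i = i^3 + 4i^2 - i + 6.
Continuing: 538, 766, 1050, 1396.
Summing i = 1..10 (10 terms) gives 4570.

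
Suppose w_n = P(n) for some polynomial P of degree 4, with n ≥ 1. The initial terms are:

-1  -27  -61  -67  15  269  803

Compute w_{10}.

1st diffs: -26, -34, -6, 82, 254, 534.
2nd diffs: -8, 28, 88, 172, 280.
3rd diffs: 36, 60, 84, 108.
4th diffs: 24, 24, 24 (constant).
So w_n = n^4 - 4n^3 - 5n^2 + 2n + 5.
Evaluating at n = 10 gives w_{10} = 5525.

5525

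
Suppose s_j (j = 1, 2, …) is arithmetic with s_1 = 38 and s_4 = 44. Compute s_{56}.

148

Common difference d = (44 - 38) / (4 - 1) = 2.
s_j = 38 + (j - 1)·2.
s_{56} = 38 + 55·2 = 148.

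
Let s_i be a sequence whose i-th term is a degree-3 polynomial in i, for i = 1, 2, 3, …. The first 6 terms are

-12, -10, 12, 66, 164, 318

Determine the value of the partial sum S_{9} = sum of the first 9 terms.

1st diffs: 2, 22, 54, 98, 154.
2nd diffs: 20, 32, 44, 56.
3rd diffs: 12, 12, 12 (constant).
Newton forward-difference form: s_i = -12 + 2·C(i-1,1) + 20·C(i-1,2) + 12·C(i-1,3).
Continuing: 540, 842, 1236.
Summing i = 1..9 (9 terms) gives 3156.

3156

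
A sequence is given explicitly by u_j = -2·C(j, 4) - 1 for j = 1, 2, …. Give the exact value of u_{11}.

-661

C(11, 4) = 330, so u_{11} = -661.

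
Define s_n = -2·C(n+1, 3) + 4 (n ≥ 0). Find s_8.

C(9, 3) = 84, so s_8 = -164.

-164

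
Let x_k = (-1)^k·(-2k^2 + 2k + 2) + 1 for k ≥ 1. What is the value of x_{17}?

543

(-1)^17 = -1; -2k^2 + 2k + 2 at k=17 is -542; so x_{17} = 543.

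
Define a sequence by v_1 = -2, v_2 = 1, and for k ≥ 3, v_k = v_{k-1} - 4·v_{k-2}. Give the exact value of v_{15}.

-36759

Compute successive terms:
v_3 = 9  v_4 = 5  v_5 = -31  …  v_{12} = 3429  v_{13} = 7681  v_{14} = -6035  v_{15} = -36759.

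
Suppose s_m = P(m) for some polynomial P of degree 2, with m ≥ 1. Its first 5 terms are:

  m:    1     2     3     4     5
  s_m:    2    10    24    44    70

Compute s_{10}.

1st diffs: 8, 14, 20, 26.
2nd diffs: 6, 6, 6 (constant).
Newton forward-difference form: s_m = 2 + 8·C(m-1,1) + 6·C(m-1,2).
At m = 10: m-1 = 9, so s_{10} = 2 + 72 + 216 = 290.

290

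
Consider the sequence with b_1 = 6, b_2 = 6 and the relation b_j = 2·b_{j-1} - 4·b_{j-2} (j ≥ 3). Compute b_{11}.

-3072

b_3 = -12, b_4 = -48, b_5 = -48, b_6 = 96, b_7 = 384, b_8 = 384, b_9 = -768, b_{10} = -3072, b_{11} = -3072.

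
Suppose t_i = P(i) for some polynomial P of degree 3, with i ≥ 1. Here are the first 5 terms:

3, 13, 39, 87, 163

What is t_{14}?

1st diffs: 10, 26, 48, 76.
2nd diffs: 16, 22, 28.
3rd diffs: 6, 6 (constant).
Newton forward-difference form: t_i = 3 + 10·C(i-1,1) + 16·C(i-1,2) + 6·C(i-1,3).
At i = 14: i-1 = 13, so t_{14} = 3 + 130 + 1248 + 1716 = 3097.

3097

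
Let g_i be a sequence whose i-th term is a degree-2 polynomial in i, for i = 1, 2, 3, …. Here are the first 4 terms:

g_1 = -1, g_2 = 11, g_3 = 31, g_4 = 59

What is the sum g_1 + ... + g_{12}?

2540

1st diffs: 12, 20, 28.
2nd diffs: 8, 8 (constant).
So g_i = 4i^2 - 5.
Continuing: …, 95, 139, 191, 251, …, g_{12} = 571.
Summing i = 1..12 (12 terms) gives 2540.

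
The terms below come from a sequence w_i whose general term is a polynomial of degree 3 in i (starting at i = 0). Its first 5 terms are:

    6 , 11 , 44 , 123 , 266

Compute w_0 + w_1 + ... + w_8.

1st diffs: 5, 33, 79, 143.
2nd diffs: 28, 46, 64.
3rd diffs: 18, 18 (constant).
So w_i = 3i^3 + 5i^2 - 3i + 6.
Continuing: 491, 816, 1259, 1838.
Summing i = 0..8 (9 terms) gives 4854.

4854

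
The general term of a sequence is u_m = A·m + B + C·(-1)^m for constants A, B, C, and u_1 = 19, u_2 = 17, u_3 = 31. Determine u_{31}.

199

The three given values yield: A + B - C = 19; 2A + B + C = 17; 3A + B - C = 31.
Subtracting the first from the second: A + 2C = -2.
Subtracting the second from the third: A - 2C = 14.
Solving: C = -4, A = 6, then B = 9.
Hence u_{31} = 6·31 + 9 + (-4)·(-1) = 199.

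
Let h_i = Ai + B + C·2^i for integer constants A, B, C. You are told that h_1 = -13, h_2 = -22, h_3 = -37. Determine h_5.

-115

At i = 1, 2, 3: A + B + 2C = -13; 2A + B + 4C = -22; 3A + B + 8C = -37.
Subtracting the first from the second: A + 2C = -9.
Subtracting the second from the third: A + 4C = -15.
Solving: C = -3, A = -3, then B = -4.
Therefore h_5 = -15 + (-4) + (-3)·32 = -115.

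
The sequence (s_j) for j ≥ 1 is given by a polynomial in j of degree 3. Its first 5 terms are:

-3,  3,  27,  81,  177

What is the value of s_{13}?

3897

1st diffs: 6, 24, 54, 96.
2nd diffs: 18, 30, 42.
3rd diffs: 12, 12 (constant).
Newton forward-difference form: s_j = -3 + 6·C(j-1,1) + 18·C(j-1,2) + 12·C(j-1,3).
At j = 13: j-1 = 12, so s_{13} = -3 + 72 + 1188 + 2640 = 3897.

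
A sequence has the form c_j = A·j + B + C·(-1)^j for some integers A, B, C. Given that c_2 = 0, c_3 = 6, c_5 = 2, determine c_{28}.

-52

Write the equations: 2A + B + C = 0; 3A + B - C = 6; 5A + B - C = 2.
Subtracting the first from the second: A - 2C = 6.
Subtracting the second from the third: 2A = -4.
Solving: C = -4, A = -2, then B = 8.
Hence c_{28} = -2·28 + 8 + (-4)·1 = -52.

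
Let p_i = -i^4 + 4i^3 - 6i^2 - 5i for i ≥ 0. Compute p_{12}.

-14748

p_{12} = -1·12^4 + 4·12^3 - 6·12^2 - 5·12 = -14748.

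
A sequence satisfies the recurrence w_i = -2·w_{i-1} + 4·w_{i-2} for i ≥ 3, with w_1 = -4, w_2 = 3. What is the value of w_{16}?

Step forward from the initial values:
w_3 = -22  w_4 = 56  w_5 = -200  …  w_{13} = -2342912  w_{14} = 7581696  w_{15} = -24535040  w_{16} = 79396864.

79396864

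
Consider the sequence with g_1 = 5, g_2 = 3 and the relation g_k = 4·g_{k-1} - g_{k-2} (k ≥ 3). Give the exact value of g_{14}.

13058763

Applying the relation repeatedly:
g_3 = 7, g_4 = 25, g_5 = 93, …, g_{11} = 251223, g_{12} = 937577, g_{13} = 3499085, g_{14} = 13058763.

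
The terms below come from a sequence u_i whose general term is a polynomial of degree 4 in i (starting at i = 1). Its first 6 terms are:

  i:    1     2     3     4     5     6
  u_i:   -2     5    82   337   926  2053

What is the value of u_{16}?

122113

1st diffs: 7, 77, 255, 589, 1127.
2nd diffs: 70, 178, 334, 538.
3rd diffs: 108, 156, 204.
4th diffs: 48, 48 (constant).
Newton forward-difference form: u_i = -2 + 7·C(i-1,1) + 70·C(i-1,2) + 108·C(i-1,3) + 48·C(i-1,4).
At i = 16: i-1 = 15, so u_{16} = -2 + 105 + 7350 + 49140 + 65520 = 122113.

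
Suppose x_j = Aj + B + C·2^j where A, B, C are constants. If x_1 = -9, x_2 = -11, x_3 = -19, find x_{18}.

Write the equations: A + B + 2C = -9; 2A + B + 4C = -11; 3A + B + 8C = -19.
Subtracting the first from the second: A + 2C = -2.
Subtracting the second from the third: A + 4C = -8.
Solving: C = -3, A = 4, then B = -7.
Hence x_{18} = 4·18 + (-7) + (-3)·262144 = -786367.

-786367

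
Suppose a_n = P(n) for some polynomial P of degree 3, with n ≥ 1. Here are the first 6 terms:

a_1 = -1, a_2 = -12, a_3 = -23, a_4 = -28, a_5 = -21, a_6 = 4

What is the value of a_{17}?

1st diffs: -11, -11, -5, 7, 25.
2nd diffs: 0, 6, 12, 18.
3rd diffs: 6, 6, 6 (constant).
Newton forward-difference form: a_n = -1 + (-11)·C(n-1,1) + 6·C(n-1,3).
At n = 17: n-1 = 16, so a_{17} = -1 - 176 + 3360 = 3183.

3183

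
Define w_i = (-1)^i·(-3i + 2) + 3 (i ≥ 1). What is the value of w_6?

(-1)^6 = 1; -3i + 2 at i=6 is -16; so w_6 = -13.

-13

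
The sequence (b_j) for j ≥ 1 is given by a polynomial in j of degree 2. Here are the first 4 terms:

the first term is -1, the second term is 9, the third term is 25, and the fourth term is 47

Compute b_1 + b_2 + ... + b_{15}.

3765

1st diffs: 10, 16, 22.
2nd diffs: 6, 6 (constant).
Newton forward-difference form: b_j = -1 + 10·C(j-1,1) + 6·C(j-1,2).
Continuing: …, 75, 109, 149, 195, …, b_{15} = 685.
Summing j = 1..15 (15 terms) gives 3765.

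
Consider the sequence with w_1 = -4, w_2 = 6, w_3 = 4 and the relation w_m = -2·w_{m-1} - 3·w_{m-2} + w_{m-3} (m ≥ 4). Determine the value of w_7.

Iterate the recurrence:
w_4 = -30  w_5 = 54  w_6 = -14  w_7 = -164.

-164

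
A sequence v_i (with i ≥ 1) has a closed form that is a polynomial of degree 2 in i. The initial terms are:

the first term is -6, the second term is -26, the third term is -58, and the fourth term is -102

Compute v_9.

-502

1st diffs: -20, -32, -44.
2nd diffs: -12, -12 (constant).
So v_i = -6i^2 - 2i + 2.
Evaluating at i = 9 gives v_9 = -502.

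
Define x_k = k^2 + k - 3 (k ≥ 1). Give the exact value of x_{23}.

x_{23} = 1·23^2 + 1·23 - 3 = 549.

549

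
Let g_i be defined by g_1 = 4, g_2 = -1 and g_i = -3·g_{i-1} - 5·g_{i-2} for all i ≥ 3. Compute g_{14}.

-85681

Compute successive terms:
g_3 = -17, g_4 = 56, g_5 = -83, …, g_{11} = -14267, g_{12} = 32081, g_{13} = -24908, g_{14} = -85681.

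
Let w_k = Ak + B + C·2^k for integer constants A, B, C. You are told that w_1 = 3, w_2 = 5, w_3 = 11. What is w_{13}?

Plug in k = 1, 2, 3: A + B + 2C = 3; 2A + B + 4C = 5; 3A + B + 8C = 11.
Subtracting the first from the second: A + 2C = 2.
Subtracting the second from the third: A + 4C = 6.
Solving: C = 2, A = -2, then B = 1.
Therefore w_{13} = -26 + 1 + 2·8192 = 16359.

16359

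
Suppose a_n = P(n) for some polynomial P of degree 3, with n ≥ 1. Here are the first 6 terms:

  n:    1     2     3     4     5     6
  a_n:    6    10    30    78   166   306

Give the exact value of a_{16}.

7206

1st diffs: 4, 20, 48, 88, 140.
2nd diffs: 16, 28, 40, 52.
3rd diffs: 12, 12, 12 (constant).
Newton forward-difference form: a_n = 6 + 4·C(n-1,1) + 16·C(n-1,2) + 12·C(n-1,3).
At n = 16: n-1 = 15, so a_{16} = 6 + 60 + 1680 + 5460 = 7206.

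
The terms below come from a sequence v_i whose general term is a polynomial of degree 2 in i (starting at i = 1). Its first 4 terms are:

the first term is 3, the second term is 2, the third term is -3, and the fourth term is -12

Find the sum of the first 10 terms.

-495

1st diffs: -1, -5, -9.
2nd diffs: -4, -4 (constant).
Newton forward-difference form: v_i = 3 + (-1)·C(i-1,1) + (-4)·C(i-1,2).
Continuing: …, -25, -42, -63, -88, …, v_{10} = -150.
Summing i = 1..10 (10 terms) gives -495.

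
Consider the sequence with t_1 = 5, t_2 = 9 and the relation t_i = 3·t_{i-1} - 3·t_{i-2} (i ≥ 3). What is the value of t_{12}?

1458

Iterate the recurrence:
t_3 = 12, t_4 = 9, t_5 = -9, t_6 = -54, t_7 = -135, t_8 = -243, t_9 = -324, t_{10} = -243, t_{11} = 243, t_{12} = 1458.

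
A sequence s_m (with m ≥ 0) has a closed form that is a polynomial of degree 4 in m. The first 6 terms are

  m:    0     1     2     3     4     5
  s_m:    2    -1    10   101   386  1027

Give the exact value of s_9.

12071

1st diffs: -3, 11, 91, 285, 641.
2nd diffs: 14, 80, 194, 356.
3rd diffs: 66, 114, 162.
4th diffs: 48, 48 (constant).
So s_m = 2m^4 - m^3 - 4m^2 + 2.
Evaluating at m = 9 gives s_9 = 12071.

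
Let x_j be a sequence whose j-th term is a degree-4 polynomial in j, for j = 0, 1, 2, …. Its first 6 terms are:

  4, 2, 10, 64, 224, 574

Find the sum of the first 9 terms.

1st diffs: -2, 8, 54, 160, 350.
2nd diffs: 10, 46, 106, 190.
3rd diffs: 36, 60, 84.
4th diffs: 24, 24 (constant).
Newton forward-difference form: x_j = 4 + (-2)·C(j,1) + 10·C(j,2) + 36·C(j,3) + 24·C(j,4).
Continuing: 1222, 2300, 3964.
Summing j = 0..8 (9 terms) gives 8364.

8364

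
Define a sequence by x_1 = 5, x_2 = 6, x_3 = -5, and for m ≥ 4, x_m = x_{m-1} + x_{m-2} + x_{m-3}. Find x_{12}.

410

Step forward from the initial values:
x_4 = 6  x_5 = 7  x_6 = 8  x_7 = 21  x_8 = 36  x_9 = 65  x_{10} = 122  x_{11} = 223  x_{12} = 410.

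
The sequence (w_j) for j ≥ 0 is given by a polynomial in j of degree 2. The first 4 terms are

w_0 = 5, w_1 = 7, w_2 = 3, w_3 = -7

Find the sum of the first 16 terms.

1st diffs: 2, -4, -10.
2nd diffs: -6, -6 (constant).
Newton forward-difference form: w_j = 5 + 2·C(j,1) + (-6)·C(j,2).
Continuing: …, -23, -45, -73, -107, …, w_{15} = -595.
Summing j = 0..15 (16 terms) gives -3040.

-3040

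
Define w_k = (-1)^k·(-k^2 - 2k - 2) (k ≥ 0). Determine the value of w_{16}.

(-1)^16 = 1; -k^2 - 2k - 2 at k=16 is -290; so w_{16} = -290.

-290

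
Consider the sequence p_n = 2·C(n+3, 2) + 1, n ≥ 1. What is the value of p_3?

C(6, 2) = 15, so p_3 = 31.

31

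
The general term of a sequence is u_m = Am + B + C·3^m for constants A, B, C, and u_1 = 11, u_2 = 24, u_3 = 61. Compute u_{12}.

1062898

The three given values yield: A + B + 3C = 11; 2A + B + 9C = 24; 3A + B + 27C = 61.
Subtracting the first from the second: A + 6C = 13.
Subtracting the second from the third: A + 18C = 37.
Solving: C = 2, A = 1, then B = 4.
So u_m = 1·m + 4 + 2·3^m; at m=12 this is 1062898.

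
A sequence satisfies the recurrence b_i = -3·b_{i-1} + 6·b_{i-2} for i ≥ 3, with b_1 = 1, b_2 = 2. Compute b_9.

-14580

b_3 = 0  b_4 = 12  b_5 = -36  b_6 = 180  b_7 = -756  b_8 = 3348  b_9 = -14580.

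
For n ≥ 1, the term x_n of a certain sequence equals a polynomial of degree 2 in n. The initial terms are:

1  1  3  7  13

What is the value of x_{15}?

1st diffs: 0, 2, 4, 6.
2nd diffs: 2, 2, 2 (constant).
Newton forward-difference form: x_n = 1 + 2·C(n-1,2).
At n = 15: n-1 = 14, so x_{15} = 1 + 182 = 183.

183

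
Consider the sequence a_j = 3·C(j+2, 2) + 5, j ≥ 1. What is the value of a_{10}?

203

C(12, 2) = 66, so a_{10} = 203.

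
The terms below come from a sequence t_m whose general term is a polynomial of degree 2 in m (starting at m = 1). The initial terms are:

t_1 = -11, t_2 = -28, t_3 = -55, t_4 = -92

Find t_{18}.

-1660

1st diffs: -17, -27, -37.
2nd diffs: -10, -10 (constant).
Newton forward-difference form: t_m = -11 + (-17)·C(m-1,1) + (-10)·C(m-1,2).
At m = 18: m-1 = 17, so t_{18} = -11 - 289 - 1360 = -1660.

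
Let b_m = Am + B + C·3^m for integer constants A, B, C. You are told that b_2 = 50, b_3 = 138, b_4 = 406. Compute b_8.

32798

The three given values yield: 2A + B + 9C = 50; 3A + B + 27C = 138; 4A + B + 81C = 406.
Subtracting the first from the second: A + 18C = 88.
Subtracting the second from the third: A + 54C = 268.
Solving: C = 5, A = -2, then B = 9.
Therefore b_8 = -16 + 9 + 5·6561 = 32798.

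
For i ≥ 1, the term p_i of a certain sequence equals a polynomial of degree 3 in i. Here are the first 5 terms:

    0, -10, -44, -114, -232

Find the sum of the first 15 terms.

-28350

1st diffs: -10, -34, -70, -118.
2nd diffs: -24, -36, -48.
3rd diffs: -12, -12 (constant).
So p_i = -2i^3 + 4i - 2.
Continuing: …, -410, -660, -994, -1424, …, p_{15} = -6692.
Summing i = 1..15 (15 terms) gives -28350.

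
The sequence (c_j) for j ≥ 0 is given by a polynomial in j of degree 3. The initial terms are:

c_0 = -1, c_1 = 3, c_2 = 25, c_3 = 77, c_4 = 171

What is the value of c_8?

1207

1st diffs: 4, 22, 52, 94.
2nd diffs: 18, 30, 42.
3rd diffs: 12, 12 (constant).
So c_j = 2j^3 + 3j^2 - j - 1.
Evaluating at j = 8 gives c_8 = 1207.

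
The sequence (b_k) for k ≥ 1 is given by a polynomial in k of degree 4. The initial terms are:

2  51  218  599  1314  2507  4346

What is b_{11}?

22362

1st diffs: 49, 167, 381, 715, 1193, 1839.
2nd diffs: 118, 214, 334, 478, 646.
3rd diffs: 96, 120, 144, 168.
4th diffs: 24, 24, 24 (constant).
Newton forward-difference form: b_k = 2 + 49·C(k-1,1) + 118·C(k-1,2) + 96·C(k-1,3) + 24·C(k-1,4).
At k = 11: k-1 = 10, so b_{11} = 2 + 490 + 5310 + 11520 + 5040 = 22362.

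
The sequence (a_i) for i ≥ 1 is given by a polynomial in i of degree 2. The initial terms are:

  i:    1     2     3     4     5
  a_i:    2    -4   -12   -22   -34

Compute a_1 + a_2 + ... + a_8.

1st diffs: -6, -8, -10, -12.
2nd diffs: -2, -2, -2 (constant).
So a_i = -i^2 - 3i + 6.
Continuing: -48, -64, -82.
Summing i = 1..8 (8 terms) gives -264.

-264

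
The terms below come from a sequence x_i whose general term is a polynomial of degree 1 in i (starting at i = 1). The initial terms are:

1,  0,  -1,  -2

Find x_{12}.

-10

1st diffs: -1, -1, -1 (constant).
So x_i = -i + 2.
Evaluating at i = 12 gives x_{12} = -10.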